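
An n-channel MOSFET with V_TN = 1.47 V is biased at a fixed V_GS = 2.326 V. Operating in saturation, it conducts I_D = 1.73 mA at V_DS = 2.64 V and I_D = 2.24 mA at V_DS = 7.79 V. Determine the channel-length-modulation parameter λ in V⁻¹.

λ = 0.0674 V⁻¹

With V_GS fixed, I_D ∝ (1 + λ V_DS) in saturation, so I_D2/I_D1 = (1 + λ V_DS2)/(1 + λ V_DS1).
2.24/1.73 = 1.295 = (1 + 7.79 λ)/(1 + 2.64 λ).
Solving: λ (I_D1 V_DS2 − I_D2 V_DS1) = I_D2 − I_D1, so λ = (2.24 − 1.73) / (1.73 × 7.79 − 2.24 × 2.64) = 0.51 / 7.56 = 0.0674 V⁻¹.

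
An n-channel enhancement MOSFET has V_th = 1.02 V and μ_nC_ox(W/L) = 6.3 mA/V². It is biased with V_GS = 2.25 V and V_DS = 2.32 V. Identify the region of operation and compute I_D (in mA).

Saturation; I_D = 4.77 mA

V_ov = V_GS − V_th = 2.25 − 1.02 = 1.23 V.
Since V_DS = 2.32 V ≥ V_ov = 1.23 V, the device is in saturation.
I_D = ½ k_n V_ov² = 0.5 × 6.3 × 1.23² = 4.77 mA.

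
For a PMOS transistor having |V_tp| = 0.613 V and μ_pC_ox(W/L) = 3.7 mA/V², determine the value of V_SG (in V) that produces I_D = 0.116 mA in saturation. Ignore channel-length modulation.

V_SG = 0.863 V

In saturation I_D = ½ k_p (V_SG − |V_tp|)², so V_SG − |V_tp| = √(2 I_D / k_p) = √(2 × 0.116 / 3.7) = 0.25 V.
V_SG = 0.613 + 0.25 = 0.863 V.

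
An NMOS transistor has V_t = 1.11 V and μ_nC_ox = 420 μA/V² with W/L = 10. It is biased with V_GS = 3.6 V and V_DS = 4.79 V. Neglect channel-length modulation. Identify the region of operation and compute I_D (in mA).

Saturation; I_D = 13.0 mA

k_n = μ_nC_ox · (W/L) = 4.2 mA/V².
V_ov = V_GS − V_t = 3.6 − 1.11 = 2.49 V.
Since V_DS = 4.79 V ≥ V_ov = 2.49 V, the device is in saturation.
I_D = ½ k_n V_ov² = 0.5 × 4.2 × 2.49² = 13 mA.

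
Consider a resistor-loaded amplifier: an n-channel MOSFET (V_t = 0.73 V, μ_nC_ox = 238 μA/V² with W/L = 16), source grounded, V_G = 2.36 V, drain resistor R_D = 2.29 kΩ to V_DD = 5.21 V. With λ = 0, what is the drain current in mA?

V_GS = V_G = 2.36 V, so V_ov = 2.36 − 0.73 = 1.63 V.
k_n = μ_nC_ox · (W/L) = 3.808 mA/V².
Assume saturation: I_D = ½ k_n V_ov² = 0.5 × 3.808 × 1.63² = 5.06 mA, giving V_DS = V_DD − I_D R_D = 5.21 − 5.06 × 2.29 = -6.37 V.
But -6.37 V < V_ov = 1.63 V, so the device is actually in triode.
In triode I_D = k_n[V_ov V_DS − ½ V_DS²] and I_D = (V_DD − V_DS)/R_D. Equating: 4.36 V_DS² − 15.21 V_DS + 5.21 = 0, giving V_DS = 0.385 V (the root below V_ov).
I_D = (5.21 − 0.385) / 2.29 = 2.11 mA.

I_D = 2.11 mA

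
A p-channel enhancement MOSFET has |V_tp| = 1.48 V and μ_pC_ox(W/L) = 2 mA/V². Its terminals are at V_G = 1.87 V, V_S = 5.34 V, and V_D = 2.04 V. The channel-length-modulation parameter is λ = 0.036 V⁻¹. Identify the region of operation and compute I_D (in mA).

V_SG = V_S − V_G = 5.34 − 1.87 = 3.47 V; V_SD = V_S − V_D = 5.34 − 2.04 = 3.3 V.
V_ov = V_SG − |V_tp| = 3.47 − 1.48 = 1.99 V.
Since V_SD = 3.3 V ≥ V_ov = 1.99 V, the device is in saturation.
I_D = ½ k_p V_ov² (1 + λ V_SD) = 0.5 × 2 × 1.99² × (1 + 0.036 × 3.3) = 4.43 mA.

Saturation; I_D = 4.43 mA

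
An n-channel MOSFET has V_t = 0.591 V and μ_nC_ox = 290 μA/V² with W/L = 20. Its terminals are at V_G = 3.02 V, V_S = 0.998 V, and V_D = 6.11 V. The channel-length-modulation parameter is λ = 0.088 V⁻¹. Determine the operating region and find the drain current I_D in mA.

V_GS = V_G − V_S = 3.02 − 0.998 = 2.02 V; V_DS = V_D − V_S = 6.11 − 0.998 = 5.11 V.
k_n = μ_nC_ox · (W/L) = 5.8 mA/V².
V_ov = V_GS − V_t = 2.02 − 0.591 = 1.43 V.
Since V_DS = 5.11 V ≥ V_ov = 1.43 V, the device is in saturation.
I_D = ½ k_n V_ov² (1 + λ V_DS) = 0.5 × 5.8 × 1.43² × (1 + 0.088 × 5.11) = 8.61 mA.

Saturation; I_D = 8.61 mA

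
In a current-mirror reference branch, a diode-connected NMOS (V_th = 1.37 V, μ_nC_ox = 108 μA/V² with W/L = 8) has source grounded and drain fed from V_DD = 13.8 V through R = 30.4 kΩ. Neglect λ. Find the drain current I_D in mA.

With gate tied to drain, V_GS = V_DS ≥ V_GS − V_th, so the device is in saturation.
k_n = μ_nC_ox · (W/L) = 0.864 mA/V².
KCL at the drain: ½ k_n (V_GS − V_th)² = (V_DD − V_GS)/R.
Let x = V_GS − 1.37. Then 13.1 x² + x − 12.43 = 0, giving x = 0.936 V (positive root), so V_GS = 2.31 V.
I_D = (V_DD − V_GS)/R = (13.8 − 2.31) / 30.4 = 0.378 mA.

I_D = 0.378 mA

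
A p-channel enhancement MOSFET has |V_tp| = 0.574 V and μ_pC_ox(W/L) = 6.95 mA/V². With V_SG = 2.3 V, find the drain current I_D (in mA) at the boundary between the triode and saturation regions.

At the boundary V_SD = V_ov = V_SG − |V_tp| = 2.3 − 0.574 = 1.73 V.
I_D = ½ k_p V_ov² = 0.5 × 6.95 × 1.73² = 10.4 mA.

I_D = 10.4 mA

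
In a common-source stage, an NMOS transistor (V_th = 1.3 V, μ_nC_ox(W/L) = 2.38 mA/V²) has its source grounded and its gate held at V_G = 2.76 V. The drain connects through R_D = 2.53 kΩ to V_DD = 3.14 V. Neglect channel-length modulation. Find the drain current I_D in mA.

I_D = 1.10 mA

V_GS = V_G = 2.76 V, so V_ov = 2.76 − 1.3 = 1.46 V.
Assume saturation: I_D = ½ k_n V_ov² = 0.5 × 2.38 × 1.46² = 2.54 mA, giving V_DS = V_DD − I_D R_D = 3.14 − 2.54 × 2.53 = -3.28 V.
But -3.28 V < V_ov = 1.46 V, so the device is actually in triode.
In triode I_D = k_n[V_ov V_DS − ½ V_DS²] and I_D = (V_DD − V_DS)/R_D. Equating: 3.01 V_DS² − 9.791 V_DS + 3.14 = 0, giving V_DS = 0.361 V (the root below V_ov).
I_D = (3.14 − 0.361) / 2.53 = 1.1 mA.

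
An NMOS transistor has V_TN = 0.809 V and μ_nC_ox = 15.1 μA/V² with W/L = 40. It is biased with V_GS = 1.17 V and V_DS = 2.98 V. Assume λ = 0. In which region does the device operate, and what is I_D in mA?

Saturation; I_D = 0.0394 mA

k_n = μ_nC_ox · (W/L) = 0.604 mA/V².
V_ov = V_GS − V_TN = 1.17 − 0.809 = 0.361 V.
Since V_DS = 2.98 V ≥ V_ov = 0.361 V, the device is in saturation.
I_D = ½ k_n V_ov² = 0.5 × 0.604 × 0.361² = 0.0394 mA.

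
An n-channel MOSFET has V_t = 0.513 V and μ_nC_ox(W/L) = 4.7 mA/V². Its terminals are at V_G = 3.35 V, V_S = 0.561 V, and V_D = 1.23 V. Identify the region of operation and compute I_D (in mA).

Triode; I_D = 6.10 mA

V_GS = V_G − V_S = 3.35 − 0.561 = 2.79 V; V_DS = V_D − V_S = 1.23 − 0.561 = 0.669 V.
V_ov = V_GS − V_t = 2.79 − 0.513 = 2.28 V.
Since V_DS = 0.669 V < V_ov = 2.28 V, the device is in the triode region.
I_D = k_n [V_ov · V_DS − ½ V_DS²] = 4.7 × [2.28 × 0.669 − 0.5 × 0.669²] = 6.1 mA.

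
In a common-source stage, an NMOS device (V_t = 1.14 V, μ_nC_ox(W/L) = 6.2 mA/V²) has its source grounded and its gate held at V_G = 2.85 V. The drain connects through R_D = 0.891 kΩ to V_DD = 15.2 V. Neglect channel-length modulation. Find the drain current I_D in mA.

V_GS = V_G = 2.85 V, so V_ov = 2.85 − 1.14 = 1.71 V.
Assume saturation: I_D = ½ k_n V_ov² = 0.5 × 6.2 × 1.71² = 9.06 mA, giving V_DS = V_DD − I_D R_D = 15.2 − 9.06 × 0.891 = 7.12 V.
V_DS = 7.12 V ≥ V_ov = 1.71 V, confirming saturation.

I_D = 9.06 mA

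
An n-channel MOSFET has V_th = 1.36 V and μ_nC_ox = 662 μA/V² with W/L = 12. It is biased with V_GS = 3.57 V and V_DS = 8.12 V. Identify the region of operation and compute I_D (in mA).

k_n = μ_nC_ox · (W/L) = 7.944 mA/V².
V_ov = V_GS − V_th = 3.57 − 1.36 = 2.21 V.
Since V_DS = 8.12 V ≥ V_ov = 2.21 V, the device is in saturation.
I_D = ½ k_n V_ov² = 0.5 × 7.944 × 2.21² = 19.4 mA.

Saturation; I_D = 19.4 mA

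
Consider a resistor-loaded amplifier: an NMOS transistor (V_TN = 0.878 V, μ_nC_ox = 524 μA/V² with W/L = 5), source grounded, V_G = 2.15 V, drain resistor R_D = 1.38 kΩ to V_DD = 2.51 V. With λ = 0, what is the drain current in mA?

V_GS = V_G = 2.15 V, so V_ov = 2.15 − 0.878 = 1.27 V.
k_n = μ_nC_ox · (W/L) = 2.62 mA/V².
Assume saturation: I_D = ½ k_n V_ov² = 0.5 × 2.62 × 1.27² = 2.12 mA, giving V_DS = V_DD − I_D R_D = 2.51 − 2.12 × 1.38 = -0.415 V.
But -0.415 V < V_ov = 1.27 V, so the device is actually in triode.
In triode I_D = k_n[V_ov V_DS − ½ V_DS²] and I_D = (V_DD − V_DS)/R_D. Equating: 1.81 V_DS² − 5.599 V_DS + 2.51 = 0, giving V_DS = 0.544 V (the root below V_ov).
I_D = (2.51 − 0.544) / 1.38 = 1.42 mA.

I_D = 1.42 mA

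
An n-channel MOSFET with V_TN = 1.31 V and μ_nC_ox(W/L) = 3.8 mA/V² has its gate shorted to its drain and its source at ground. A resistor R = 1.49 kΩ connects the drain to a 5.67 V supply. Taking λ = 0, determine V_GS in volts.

With gate tied to drain, V_GS = V_DS ≥ V_GS − V_TN, so the device is in saturation.
KCL at the drain: ½ k_n (V_GS − V_TN)² = (V_DD − V_GS)/R.
Let x = V_GS − 1.31. Then 2.83 x² + x − 4.36 = 0, giving x = 1.08 V (positive root), so V_GS = 2.39 V.
I_D = (V_DD − V_GS)/R = (5.67 − 2.39) / 1.49 = 2.2 mA.

V_GS = 2.39 V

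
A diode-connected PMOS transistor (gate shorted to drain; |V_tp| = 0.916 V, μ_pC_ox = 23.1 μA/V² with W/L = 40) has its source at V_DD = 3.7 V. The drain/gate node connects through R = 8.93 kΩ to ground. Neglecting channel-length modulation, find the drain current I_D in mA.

With gate tied to drain, V_SG = V_SD ≥ V_SG − |V_tp|, so the device is in saturation.
k_p = μ_pC_ox · (W/L) = 0.924 mA/V².
KCL at the drain: ½ k_p (V_SG − |V_tp|)² = (V_DD − V_SG)/R.
Let x = V_SG − 0.916. Then 4.13 x² + x − 2.784 = 0, giving x = 0.709 V (positive root), so V_SG = 1.63 V.
I_D = (V_DD − V_SG)/R = (3.7 − 1.63) / 8.93 = 0.232 mA.

I_D = 0.232 mA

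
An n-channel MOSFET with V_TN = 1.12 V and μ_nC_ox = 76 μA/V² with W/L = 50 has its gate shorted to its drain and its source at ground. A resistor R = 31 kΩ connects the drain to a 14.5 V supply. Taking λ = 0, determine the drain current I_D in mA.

With gate tied to drain, V_GS = V_DS ≥ V_GS − V_TN, so the device is in saturation.
k_n = μ_nC_ox · (W/L) = 3.8 mA/V².
KCL at the drain: ½ k_n (V_GS − V_TN)² = (V_DD − V_GS)/R.
Let x = V_GS − 1.12. Then 58.9 x² + x − 13.38 = 0, giving x = 0.468 V (positive root), so V_GS = 1.59 V.
I_D = (V_DD − V_GS)/R = (14.5 − 1.59) / 31 = 0.417 mA.

I_D = 0.417 mA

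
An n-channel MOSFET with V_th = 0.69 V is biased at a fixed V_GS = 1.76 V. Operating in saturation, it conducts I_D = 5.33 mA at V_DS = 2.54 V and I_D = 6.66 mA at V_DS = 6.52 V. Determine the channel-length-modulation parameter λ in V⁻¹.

With V_GS fixed, I_D ∝ (1 + λ V_DS) in saturation, so I_D2/I_D1 = (1 + λ V_DS2)/(1 + λ V_DS1).
6.66/5.33 = 1.25 = (1 + 6.52 λ)/(1 + 2.54 λ).
Solving: λ (I_D1 V_DS2 − I_D2 V_DS1) = I_D2 − I_D1, so λ = (6.66 − 5.33) / (5.33 × 6.52 − 6.66 × 2.54) = 1.33 / 17.8 = 0.0746 V⁻¹.

λ = 0.0746 V⁻¹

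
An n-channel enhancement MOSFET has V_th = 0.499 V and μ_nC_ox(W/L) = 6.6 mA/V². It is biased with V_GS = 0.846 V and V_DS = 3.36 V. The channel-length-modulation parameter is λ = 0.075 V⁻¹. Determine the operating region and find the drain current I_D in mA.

Saturation; I_D = 0.497 mA

V_ov = V_GS − V_th = 0.846 − 0.499 = 0.347 V.
Since V_DS = 3.36 V ≥ V_ov = 0.347 V, the device is in saturation.
I_D = ½ k_n V_ov² (1 + λ V_DS) = 0.5 × 6.6 × 0.347² × (1 + 0.075 × 3.36) = 0.497 mA.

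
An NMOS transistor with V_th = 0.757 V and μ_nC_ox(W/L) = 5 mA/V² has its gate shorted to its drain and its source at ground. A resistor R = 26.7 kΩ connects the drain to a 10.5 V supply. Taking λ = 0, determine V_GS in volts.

With gate tied to drain, V_GS = V_DS ≥ V_GS − V_th, so the device is in saturation.
KCL at the drain: ½ k_n (V_GS − V_th)² = (V_DD − V_GS)/R.
Let x = V_GS − 0.757. Then 66.8 x² + x − 9.743 = 0, giving x = 0.375 V (positive root), so V_GS = 1.13 V.
I_D = (V_DD − V_GS)/R = (10.5 − 1.13) / 26.7 = 0.351 mA.

V_GS = 1.13 V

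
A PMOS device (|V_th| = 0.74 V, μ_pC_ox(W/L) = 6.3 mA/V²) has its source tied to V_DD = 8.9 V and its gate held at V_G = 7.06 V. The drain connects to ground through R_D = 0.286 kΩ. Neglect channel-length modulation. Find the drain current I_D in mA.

V_SG = V_DD − V_G = 8.9 − 7.06 = 1.84 V, so V_ov = 1.84 − 0.74 = 1.1 V.
Assume saturation: I_D = ½ k_p V_ov² = 0.5 × 6.3 × 1.1² = 3.81 mA, giving V_SD = V_DD − I_D R_D = 8.9 − 3.81 × 0.286 = 7.81 V.
V_SD = 7.81 V ≥ V_ov = 1.1 V, confirming saturation.

I_D = 3.81 mA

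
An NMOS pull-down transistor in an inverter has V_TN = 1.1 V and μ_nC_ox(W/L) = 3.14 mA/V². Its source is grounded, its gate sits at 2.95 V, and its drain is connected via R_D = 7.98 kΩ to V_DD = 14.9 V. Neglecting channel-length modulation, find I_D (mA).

I_D = 1.82 mA

V_GS = V_G = 2.95 V, so V_ov = 2.95 − 1.1 = 1.85 V.
Assume saturation: I_D = ½ k_n V_ov² = 0.5 × 3.14 × 1.85² = 5.37 mA, giving V_DS = V_DD − I_D R_D = 14.9 − 5.37 × 7.98 = -28 V.
But -28 V < V_ov = 1.85 V, so the device is actually in triode.
In triode I_D = k_n[V_ov V_DS − ½ V_DS²] and I_D = (V_DD − V_DS)/R_D. Equating: 12.5 V_DS² − 47.36 V_DS + 14.9 = 0, giving V_DS = 0.346 V (the root below V_ov).
I_D = (14.9 − 0.346) / 7.98 = 1.82 mA.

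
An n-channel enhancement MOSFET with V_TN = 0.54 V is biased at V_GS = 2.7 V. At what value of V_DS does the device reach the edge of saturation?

The boundary between triode and saturation is V_DS = V_GS − V_TN = V_ov.
V_ov = 2.7 − 0.54 = 2.16 V.

V_DS,sat = 2.16 V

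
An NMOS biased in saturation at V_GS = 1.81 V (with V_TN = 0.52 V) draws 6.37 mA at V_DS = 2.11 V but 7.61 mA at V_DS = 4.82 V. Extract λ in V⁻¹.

λ = 0.0847 V⁻¹

With V_GS fixed, I_D ∝ (1 + λ V_DS) in saturation, so I_D2/I_D1 = (1 + λ V_DS2)/(1 + λ V_DS1).
7.61/6.37 = 1.195 = (1 + 4.82 λ)/(1 + 2.11 λ).
Solving: λ (I_D1 V_DS2 − I_D2 V_DS1) = I_D2 − I_D1, so λ = (7.61 − 6.37) / (6.37 × 4.82 − 7.61 × 2.11) = 1.24 / 14.6 = 0.0847 V⁻¹.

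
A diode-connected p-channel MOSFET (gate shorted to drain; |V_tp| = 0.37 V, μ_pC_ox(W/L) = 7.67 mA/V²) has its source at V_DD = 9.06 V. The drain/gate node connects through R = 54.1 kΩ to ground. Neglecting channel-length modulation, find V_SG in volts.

V_SG = 0.572 V

With gate tied to drain, V_SG = V_SD ≥ V_SG − |V_tp|, so the device is in saturation.
KCL at the drain: ½ k_p (V_SG − |V_tp|)² = (V_DD − V_SG)/R.
Let x = V_SG − 0.37. Then 207 x² + x − 8.69 = 0, giving x = 0.202 V (positive root), so V_SG = 0.572 V.
I_D = (V_DD − V_SG)/R = (9.06 − 0.572) / 54.1 = 0.157 mA.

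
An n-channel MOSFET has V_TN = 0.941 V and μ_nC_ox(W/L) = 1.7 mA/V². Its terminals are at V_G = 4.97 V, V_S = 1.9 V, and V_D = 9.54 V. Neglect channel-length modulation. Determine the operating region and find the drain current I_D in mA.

V_GS = V_G − V_S = 4.97 − 1.9 = 3.07 V; V_DS = V_D − V_S = 9.54 − 1.9 = 7.64 V.
V_ov = V_GS − V_TN = 3.07 − 0.941 = 2.13 V.
Since V_DS = 7.64 V ≥ V_ov = 2.13 V, the device is in saturation.
I_D = ½ k_n V_ov² = 0.5 × 1.7 × 2.13² = 3.85 mA.

Saturation; I_D = 3.85 mA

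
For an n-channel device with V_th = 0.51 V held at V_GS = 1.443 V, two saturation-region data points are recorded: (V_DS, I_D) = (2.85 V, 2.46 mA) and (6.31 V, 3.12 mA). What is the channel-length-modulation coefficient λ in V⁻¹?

With V_GS fixed, I_D ∝ (1 + λ V_DS) in saturation, so I_D2/I_D1 = (1 + λ V_DS2)/(1 + λ V_DS1).
3.12/2.46 = 1.268 = (1 + 6.31 λ)/(1 + 2.85 λ).
Solving: λ (I_D1 V_DS2 − I_D2 V_DS1) = I_D2 − I_D1, so λ = (3.12 − 2.46) / (2.46 × 6.31 − 3.12 × 2.85) = 0.66 / 6.63 = 0.0995 V⁻¹.

λ = 0.0995 V⁻¹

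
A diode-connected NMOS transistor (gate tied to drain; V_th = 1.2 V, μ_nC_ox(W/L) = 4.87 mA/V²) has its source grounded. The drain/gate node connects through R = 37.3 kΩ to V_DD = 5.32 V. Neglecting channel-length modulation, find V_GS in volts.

With gate tied to drain, V_GS = V_DS ≥ V_GS − V_th, so the device is in saturation.
KCL at the drain: ½ k_n (V_GS − V_th)² = (V_DD − V_GS)/R.
Let x = V_GS − 1.2. Then 90.8 x² + x − 4.12 = 0, giving x = 0.208 V (positive root), so V_GS = 1.41 V.
I_D = (V_DD − V_GS)/R = (5.32 − 1.41) / 37.3 = 0.105 mA.

V_GS = 1.41 V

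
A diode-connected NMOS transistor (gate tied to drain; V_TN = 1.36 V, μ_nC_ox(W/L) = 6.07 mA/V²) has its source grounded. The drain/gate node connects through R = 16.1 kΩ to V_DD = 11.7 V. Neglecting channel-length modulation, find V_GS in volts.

V_GS = 1.81 V

With gate tied to drain, V_GS = V_DS ≥ V_GS − V_TN, so the device is in saturation.
KCL at the drain: ½ k_n (V_GS − V_TN)² = (V_DD − V_GS)/R.
Let x = V_GS − 1.36. Then 48.9 x² + x − 10.34 = 0, giving x = 0.45 V (positive root), so V_GS = 1.81 V.
I_D = (V_DD − V_GS)/R = (11.7 − 1.81) / 16.1 = 0.614 mA.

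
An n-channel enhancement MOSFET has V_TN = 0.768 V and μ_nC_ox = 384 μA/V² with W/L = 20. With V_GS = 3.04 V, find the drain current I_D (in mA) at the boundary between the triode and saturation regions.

At the boundary V_DS = V_ov = V_GS − V_TN = 3.04 − 0.768 = 2.27 V.
k_n = μ_nC_ox · (W/L) = 7.68 mA/V².
I_D = ½ k_n V_ov² = 0.5 × 7.68 × 2.27² = 19.8 mA.

I_D = 19.8 mA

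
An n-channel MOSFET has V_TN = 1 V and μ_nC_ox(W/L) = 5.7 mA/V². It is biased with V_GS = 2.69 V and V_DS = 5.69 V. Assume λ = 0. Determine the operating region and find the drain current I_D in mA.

Saturation; I_D = 8.14 mA

V_ov = V_GS − V_TN = 2.69 − 1 = 1.69 V.
Since V_DS = 5.69 V ≥ V_ov = 1.69 V, the device is in saturation.
I_D = ½ k_n V_ov² = 0.5 × 5.7 × 1.69² = 8.14 mA.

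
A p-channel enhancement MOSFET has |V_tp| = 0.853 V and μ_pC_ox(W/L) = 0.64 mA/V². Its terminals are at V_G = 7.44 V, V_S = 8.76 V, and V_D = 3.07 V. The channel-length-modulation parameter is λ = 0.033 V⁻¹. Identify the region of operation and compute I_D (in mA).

V_SG = V_S − V_G = 8.76 − 7.44 = 1.32 V; V_SD = V_S − V_D = 8.76 − 3.07 = 5.69 V.
V_ov = V_SG − |V_tp| = 1.32 − 0.853 = 0.467 V.
Since V_SD = 5.69 V ≥ V_ov = 0.467 V, the device is in saturation.
I_D = ½ k_p V_ov² (1 + λ V_SD) = 0.5 × 0.64 × 0.467² × (1 + 0.033 × 5.69) = 0.0829 mA.

Saturation; I_D = 0.0829 mA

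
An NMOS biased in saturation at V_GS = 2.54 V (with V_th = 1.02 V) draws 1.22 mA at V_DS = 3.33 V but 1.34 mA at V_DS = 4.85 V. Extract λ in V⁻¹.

λ = 0.0825 V⁻¹

With V_GS fixed, I_D ∝ (1 + λ V_DS) in saturation, so I_D2/I_D1 = (1 + λ V_DS2)/(1 + λ V_DS1).
1.34/1.22 = 1.098 = (1 + 4.85 λ)/(1 + 3.33 λ).
Solving: λ (I_D1 V_DS2 − I_D2 V_DS1) = I_D2 − I_D1, so λ = (1.34 − 1.22) / (1.22 × 4.85 − 1.34 × 3.33) = 0.12 / 1.45 = 0.0825 V⁻¹.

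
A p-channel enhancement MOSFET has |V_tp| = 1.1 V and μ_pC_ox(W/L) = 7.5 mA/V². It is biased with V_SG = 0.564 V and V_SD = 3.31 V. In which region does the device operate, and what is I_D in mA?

V_SG = 0.564 V < |V_tp| = 1.1 V, so the transistor is in cutoff.

Cutoff; I_D = 0 mA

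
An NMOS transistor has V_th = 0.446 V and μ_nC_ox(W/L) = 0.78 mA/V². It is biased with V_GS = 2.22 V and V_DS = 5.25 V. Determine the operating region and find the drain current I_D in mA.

Saturation; I_D = 1.23 mA

V_ov = V_GS − V_th = 2.22 − 0.446 = 1.77 V.
Since V_DS = 5.25 V ≥ V_ov = 1.77 V, the device is in saturation.
I_D = ½ k_n V_ov² = 0.5 × 0.78 × 1.77² = 1.23 mA.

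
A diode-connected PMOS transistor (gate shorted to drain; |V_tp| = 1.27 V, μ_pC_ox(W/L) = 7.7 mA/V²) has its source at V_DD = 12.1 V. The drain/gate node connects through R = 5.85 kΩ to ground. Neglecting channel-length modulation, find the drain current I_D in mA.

With gate tied to drain, V_SG = V_SD ≥ V_SG − |V_tp|, so the device is in saturation.
KCL at the drain: ½ k_p (V_SG − |V_tp|)² = (V_DD − V_SG)/R.
Let x = V_SG − 1.27. Then 22.5 x² + x − 10.83 = 0, giving x = 0.672 V (positive root), so V_SG = 1.94 V.
I_D = (V_DD − V_SG)/R = (12.1 − 1.94) / 5.85 = 1.74 mA.

I_D = 1.74 mA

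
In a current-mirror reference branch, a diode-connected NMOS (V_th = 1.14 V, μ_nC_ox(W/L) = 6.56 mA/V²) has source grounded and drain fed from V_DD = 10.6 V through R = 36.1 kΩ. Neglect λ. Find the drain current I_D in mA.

With gate tied to drain, V_GS = V_DS ≥ V_GS − V_th, so the device is in saturation.
KCL at the drain: ½ k_n (V_GS − V_th)² = (V_DD − V_GS)/R.
Let x = V_GS − 1.14. Then 118 x² + x − 9.46 = 0, giving x = 0.278 V (positive root), so V_GS = 1.42 V.
I_D = (V_DD − V_GS)/R = (10.6 − 1.42) / 36.1 = 0.254 mA.

I_D = 0.254 mA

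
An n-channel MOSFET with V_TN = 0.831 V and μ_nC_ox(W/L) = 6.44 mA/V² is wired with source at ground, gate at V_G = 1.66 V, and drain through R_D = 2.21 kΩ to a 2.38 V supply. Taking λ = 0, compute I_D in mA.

I_D = 0.982 mA

V_GS = V_G = 1.66 V, so V_ov = 1.66 − 0.831 = 0.829 V.
Assume saturation: I_D = ½ k_n V_ov² = 0.5 × 6.44 × 0.829² = 2.21 mA, giving V_DS = V_DD − I_D R_D = 2.38 − 2.21 × 2.21 = -2.51 V.
But -2.51 V < V_ov = 0.829 V, so the device is actually in triode.
In triode I_D = k_n[V_ov V_DS − ½ V_DS²] and I_D = (V_DD − V_DS)/R_D. Equating: 7.12 V_DS² − 12.8 V_DS + 2.38 = 0, giving V_DS = 0.211 V (the root below V_ov).
I_D = (2.38 − 0.211) / 2.21 = 0.982 mA.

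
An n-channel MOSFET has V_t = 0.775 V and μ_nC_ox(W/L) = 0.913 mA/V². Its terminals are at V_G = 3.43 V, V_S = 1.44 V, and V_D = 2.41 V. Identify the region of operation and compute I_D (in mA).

V_GS = V_G − V_S = 3.43 − 1.44 = 1.99 V; V_DS = V_D − V_S = 2.41 − 1.44 = 0.97 V.
V_ov = V_GS − V_t = 1.99 − 0.775 = 1.22 V.
Since V_DS = 0.97 V < V_ov = 1.22 V, the device is in the triode region.
I_D = k_n [V_ov · V_DS − ½ V_DS²] = 0.913 × [1.22 × 0.97 − 0.5 × 0.97²] = 0.646 mA.

Triode; I_D = 0.646 mA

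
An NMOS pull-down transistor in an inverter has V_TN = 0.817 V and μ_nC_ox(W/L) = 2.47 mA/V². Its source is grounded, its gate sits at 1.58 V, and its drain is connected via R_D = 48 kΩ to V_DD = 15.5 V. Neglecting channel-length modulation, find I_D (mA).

I_D = 0.319 mA

V_GS = V_G = 1.58 V, so V_ov = 1.58 − 0.817 = 0.763 V.
Assume saturation: I_D = ½ k_n V_ov² = 0.5 × 2.47 × 0.763² = 0.719 mA, giving V_DS = V_DD − I_D R_D = 15.5 − 0.719 × 48 = -19 V.
But -19 V < V_ov = 0.763 V, so the device is actually in triode.
In triode I_D = k_n[V_ov V_DS − ½ V_DS²] and I_D = (V_DD − V_DS)/R_D. Equating: 59.3 V_DS² − 91.46 V_DS + 15.5 = 0, giving V_DS = 0.194 V (the root below V_ov).
I_D = (15.5 − 0.194) / 48 = 0.319 mA.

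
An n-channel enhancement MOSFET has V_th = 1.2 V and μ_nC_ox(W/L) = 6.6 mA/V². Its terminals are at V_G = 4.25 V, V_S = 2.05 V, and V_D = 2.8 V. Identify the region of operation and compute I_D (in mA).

V_GS = V_G − V_S = 4.25 − 2.05 = 2.2 V; V_DS = V_D − V_S = 2.8 − 2.05 = 0.75 V.
V_ov = V_GS − V_th = 2.2 − 1.2 = 1 V.
Since V_DS = 0.75 V < V_ov = 1 V, the device is in the triode region.
I_D = k_n [V_ov · V_DS − ½ V_DS²] = 6.6 × [1 × 0.75 − 0.5 × 0.75²] = 3.09 mA.

Triode; I_D = 3.09 mA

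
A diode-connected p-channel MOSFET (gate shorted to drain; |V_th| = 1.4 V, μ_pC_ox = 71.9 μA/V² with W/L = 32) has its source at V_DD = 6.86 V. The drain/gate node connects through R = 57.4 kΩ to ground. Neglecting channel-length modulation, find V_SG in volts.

With gate tied to drain, V_SG = V_SD ≥ V_SG − |V_th|, so the device is in saturation.
k_p = μ_pC_ox · (W/L) = 2.301 mA/V².
KCL at the drain: ½ k_p (V_SG − |V_th|)² = (V_DD − V_SG)/R.
Let x = V_SG − 1.4. Then 66 x² + x − 5.46 = 0, giving x = 0.28 V (positive root), so V_SG = 1.68 V.
I_D = (V_DD − V_SG)/R = (6.86 − 1.68) / 57.4 = 0.0902 mA.

V_SG = 1.68 V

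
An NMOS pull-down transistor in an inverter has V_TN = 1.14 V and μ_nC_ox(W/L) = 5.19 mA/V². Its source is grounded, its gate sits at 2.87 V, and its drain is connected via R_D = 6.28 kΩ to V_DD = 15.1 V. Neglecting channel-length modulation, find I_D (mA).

V_GS = V_G = 2.87 V, so V_ov = 2.87 − 1.14 = 1.73 V.
Assume saturation: I_D = ½ k_n V_ov² = 0.5 × 5.19 × 1.73² = 7.77 mA, giving V_DS = V_DD − I_D R_D = 15.1 − 7.77 × 6.28 = -33.7 V.
But -33.7 V < V_ov = 1.73 V, so the device is actually in triode.
In triode I_D = k_n[V_ov V_DS − ½ V_DS²] and I_D = (V_DD − V_DS)/R_D. Equating: 16.3 V_DS² − 57.39 V_DS + 15.1 = 0, giving V_DS = 0.286 V (the root below V_ov).
I_D = (15.1 − 0.286) / 6.28 = 2.36 mA.

I_D = 2.36 mA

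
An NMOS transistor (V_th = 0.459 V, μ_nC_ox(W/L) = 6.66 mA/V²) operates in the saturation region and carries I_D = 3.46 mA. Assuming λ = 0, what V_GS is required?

In saturation I_D = ½ k_n (V_GS − V_th)², so V_GS − V_th = √(2 I_D / k_n) = √(2 × 3.46 / 6.66) = 1.02 V.
V_GS = 0.459 + 1.02 = 1.48 V.

V_GS = 1.48 V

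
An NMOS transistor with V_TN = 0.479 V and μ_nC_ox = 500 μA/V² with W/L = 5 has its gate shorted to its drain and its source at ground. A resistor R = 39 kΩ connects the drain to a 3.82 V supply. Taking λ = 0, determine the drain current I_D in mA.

I_D = 0.0792 mA

With gate tied to drain, V_GS = V_DS ≥ V_GS − V_TN, so the device is in saturation.
k_n = μ_nC_ox · (W/L) = 2.5 mA/V².
KCL at the drain: ½ k_n (V_GS − V_TN)² = (V_DD − V_GS)/R.
Let x = V_GS − 0.479. Then 48.8 x² + x − 3.341 = 0, giving x = 0.252 V (positive root), so V_GS = 0.731 V.
I_D = (V_DD − V_GS)/R = (3.82 − 0.731) / 39 = 0.0792 mA.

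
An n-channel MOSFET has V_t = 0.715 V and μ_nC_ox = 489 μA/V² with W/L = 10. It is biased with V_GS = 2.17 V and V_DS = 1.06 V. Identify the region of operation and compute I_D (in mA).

k_n = μ_nC_ox · (W/L) = 4.89 mA/V².
V_ov = V_GS − V_t = 2.17 − 0.715 = 1.46 V.
Since V_DS = 1.06 V < V_ov = 1.46 V, the device is in the triode region.
I_D = k_n [V_ov · V_DS − ½ V_DS²] = 4.89 × [1.46 × 1.06 − 0.5 × 1.06²] = 4.79 mA.

Triode; I_D = 4.79 mA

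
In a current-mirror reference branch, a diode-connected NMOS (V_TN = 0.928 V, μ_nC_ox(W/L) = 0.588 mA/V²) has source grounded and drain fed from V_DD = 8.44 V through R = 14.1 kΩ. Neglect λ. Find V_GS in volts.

With gate tied to drain, V_GS = V_DS ≥ V_GS − V_TN, so the device is in saturation.
KCL at the drain: ½ k_n (V_GS − V_TN)² = (V_DD − V_GS)/R.
Let x = V_GS − 0.928. Then 4.15 x² + x − 7.512 = 0, giving x = 1.23 V (positive root), so V_GS = 2.16 V.
I_D = (V_DD − V_GS)/R = (8.44 − 2.16) / 14.1 = 0.445 mA.

V_GS = 2.16 V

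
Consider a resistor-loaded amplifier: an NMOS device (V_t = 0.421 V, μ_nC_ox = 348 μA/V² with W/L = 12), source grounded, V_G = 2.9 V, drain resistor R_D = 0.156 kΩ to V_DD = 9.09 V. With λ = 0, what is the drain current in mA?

I_D = 12.8 mA

V_GS = V_G = 2.9 V, so V_ov = 2.9 − 0.421 = 2.48 V.
k_n = μ_nC_ox · (W/L) = 4.176 mA/V².
Assume saturation: I_D = ½ k_n V_ov² = 0.5 × 4.176 × 2.48² = 12.8 mA, giving V_DS = V_DD − I_D R_D = 9.09 − 12.8 × 0.156 = 7.09 V.
V_DS = 7.09 V ≥ V_ov = 2.48 V, confirming saturation.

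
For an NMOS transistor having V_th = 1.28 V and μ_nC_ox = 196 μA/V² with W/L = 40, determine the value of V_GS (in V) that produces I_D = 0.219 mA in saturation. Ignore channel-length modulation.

V_GS = 1.52 V

k_n = μ_nC_ox · (W/L) = 7.84 mA/V².
In saturation I_D = ½ k_n (V_GS − V_th)², so V_GS − V_th = √(2 I_D / k_n) = √(2 × 0.219 / 7.84) = 0.236 V.
V_GS = 1.28 + 0.236 = 1.52 V.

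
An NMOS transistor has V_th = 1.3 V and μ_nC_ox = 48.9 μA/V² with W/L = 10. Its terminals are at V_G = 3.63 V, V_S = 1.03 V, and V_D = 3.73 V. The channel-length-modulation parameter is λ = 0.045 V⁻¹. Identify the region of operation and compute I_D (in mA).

Saturation; I_D = 0.463 mA

V_GS = V_G − V_S = 3.63 − 1.03 = 2.6 V; V_DS = V_D − V_S = 3.73 − 1.03 = 2.7 V.
k_n = μ_nC_ox · (W/L) = 0.489 mA/V².
V_ov = V_GS − V_th = 2.6 − 1.3 = 1.3 V.
Since V_DS = 2.7 V ≥ V_ov = 1.3 V, the device is in saturation.
I_D = ½ k_n V_ov² (1 + λ V_DS) = 0.5 × 0.489 × 1.3² × (1 + 0.045 × 2.7) = 0.463 mA.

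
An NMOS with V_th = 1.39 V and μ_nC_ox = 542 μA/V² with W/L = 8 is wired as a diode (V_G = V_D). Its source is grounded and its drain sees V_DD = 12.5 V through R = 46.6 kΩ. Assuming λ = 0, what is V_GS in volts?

With gate tied to drain, V_GS = V_DS ≥ V_GS − V_th, so the device is in saturation.
k_n = μ_nC_ox · (W/L) = 4.336 mA/V².
KCL at the drain: ½ k_n (V_GS − V_th)² = (V_DD − V_GS)/R.
Let x = V_GS − 1.39. Then 101 x² + x − 11.11 = 0, giving x = 0.327 V (positive root), so V_GS = 1.72 V.
I_D = (V_DD − V_GS)/R = (12.5 − 1.72) / 46.6 = 0.231 mA.

V_GS = 1.72 V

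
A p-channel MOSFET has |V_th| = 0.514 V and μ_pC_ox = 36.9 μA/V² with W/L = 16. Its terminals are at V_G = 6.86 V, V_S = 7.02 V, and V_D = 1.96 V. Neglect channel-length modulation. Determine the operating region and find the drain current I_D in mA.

Cutoff; I_D = 0 mA

V_SG = V_S − V_G = 7.02 − 6.86 = 0.16 V; V_SD = V_S − V_D = 7.02 − 1.96 = 5.06 V.
V_SG = 0.16 V < |V_th| = 0.514 V, so the transistor is in cutoff.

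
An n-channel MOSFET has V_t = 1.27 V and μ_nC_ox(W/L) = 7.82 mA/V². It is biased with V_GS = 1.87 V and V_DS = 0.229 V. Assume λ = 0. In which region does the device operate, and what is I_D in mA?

V_ov = V_GS − V_t = 1.87 − 1.27 = 0.6 V.
Since V_DS = 0.229 V < V_ov = 0.6 V, the device is in the triode region.
I_D = k_n [V_ov · V_DS − ½ V_DS²] = 7.82 × [0.6 × 0.229 − 0.5 × 0.229²] = 0.869 mA.

Triode; I_D = 0.869 mA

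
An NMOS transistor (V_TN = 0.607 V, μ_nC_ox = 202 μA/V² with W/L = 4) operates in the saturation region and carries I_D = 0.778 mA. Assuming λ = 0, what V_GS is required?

V_GS = 1.99 V

k_n = μ_nC_ox · (W/L) = 0.808 mA/V².
In saturation I_D = ½ k_n (V_GS − V_TN)², so V_GS − V_TN = √(2 I_D / k_n) = √(2 × 0.778 / 0.808) = 1.39 V.
V_GS = 0.607 + 1.39 = 1.99 V.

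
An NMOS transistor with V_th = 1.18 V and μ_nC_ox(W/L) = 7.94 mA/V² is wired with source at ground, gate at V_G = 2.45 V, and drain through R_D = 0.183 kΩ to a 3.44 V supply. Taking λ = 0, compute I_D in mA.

V_GS = V_G = 2.45 V, so V_ov = 2.45 − 1.18 = 1.27 V.
Assume saturation: I_D = ½ k_n V_ov² = 0.5 × 7.94 × 1.27² = 6.4 mA, giving V_DS = V_DD − I_D R_D = 3.44 − 6.4 × 0.183 = 2.27 V.
V_DS = 2.27 V ≥ V_ov = 1.27 V, confirming saturation.

I_D = 6.40 mA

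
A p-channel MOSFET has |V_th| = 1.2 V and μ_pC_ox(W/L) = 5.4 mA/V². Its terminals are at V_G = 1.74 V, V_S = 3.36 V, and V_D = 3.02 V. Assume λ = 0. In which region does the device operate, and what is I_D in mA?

V_SG = V_S − V_G = 3.36 − 1.74 = 1.62 V; V_SD = V_S − V_D = 3.36 − 3.02 = 0.34 V.
V_ov = V_SG − |V_th| = 1.62 − 1.2 = 0.42 V.
Since V_SD = 0.34 V < V_ov = 0.42 V, the device is in the triode region.
I_D = k_p [V_ov · V_SD − ½ V_SD²] = 5.4 × [0.42 × 0.34 − 0.5 × 0.34²] = 0.459 mA.

Triode; I_D = 0.459 mA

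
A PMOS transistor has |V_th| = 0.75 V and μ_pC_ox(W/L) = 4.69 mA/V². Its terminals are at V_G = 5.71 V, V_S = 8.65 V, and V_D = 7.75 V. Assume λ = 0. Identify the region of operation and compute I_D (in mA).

Triode; I_D = 7.34 mA

V_SG = V_S − V_G = 8.65 − 5.71 = 2.94 V; V_SD = V_S − V_D = 8.65 − 7.75 = 0.9 V.
V_ov = V_SG − |V_th| = 2.94 − 0.75 = 2.19 V.
Since V_SD = 0.9 V < V_ov = 2.19 V, the device is in the triode region.
I_D = k_p [V_ov · V_SD − ½ V_SD²] = 4.69 × [2.19 × 0.9 − 0.5 × 0.9²] = 7.34 mA.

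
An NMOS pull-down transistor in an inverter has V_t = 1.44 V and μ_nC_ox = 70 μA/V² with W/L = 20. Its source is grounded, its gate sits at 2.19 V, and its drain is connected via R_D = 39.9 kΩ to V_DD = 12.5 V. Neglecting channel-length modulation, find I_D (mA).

V_GS = V_G = 2.19 V, so V_ov = 2.19 − 1.44 = 0.75 V.
k_n = μ_nC_ox · (W/L) = 1.4 mA/V².
Assume saturation: I_D = ½ k_n V_ov² = 0.5 × 1.4 × 0.75² = 0.394 mA, giving V_DS = V_DD − I_D R_D = 12.5 − 0.394 × 39.9 = -3.21 V.
But -3.21 V < V_ov = 0.75 V, so the device is actually in triode.
In triode I_D = k_n[V_ov V_DS − ½ V_DS²] and I_D = (V_DD − V_DS)/R_D. Equating: 27.9 V_DS² − 42.89 V_DS + 12.5 = 0, giving V_DS = 0.391 V (the root below V_ov).
I_D = (12.5 − 0.391) / 39.9 = 0.303 mA.

I_D = 0.303 mA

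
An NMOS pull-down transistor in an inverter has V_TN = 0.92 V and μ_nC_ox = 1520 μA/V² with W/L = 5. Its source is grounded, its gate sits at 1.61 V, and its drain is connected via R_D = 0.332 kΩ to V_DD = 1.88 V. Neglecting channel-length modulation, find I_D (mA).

I_D = 1.81 mA

V_GS = V_G = 1.61 V, so V_ov = 1.61 − 0.92 = 0.69 V.
k_n = μ_nC_ox · (W/L) = 7.6 mA/V².
Assume saturation: I_D = ½ k_n V_ov² = 0.5 × 7.6 × 0.69² = 1.81 mA, giving V_DS = V_DD − I_D R_D = 1.88 − 1.81 × 0.332 = 1.28 V.
V_DS = 1.28 V ≥ V_ov = 0.69 V, confirming saturation.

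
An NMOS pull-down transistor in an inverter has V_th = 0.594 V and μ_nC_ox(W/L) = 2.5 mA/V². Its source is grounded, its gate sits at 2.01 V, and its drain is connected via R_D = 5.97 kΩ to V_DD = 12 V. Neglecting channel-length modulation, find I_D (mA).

V_GS = V_G = 2.01 V, so V_ov = 2.01 − 0.594 = 1.42 V.
Assume saturation: I_D = ½ k_n V_ov² = 0.5 × 2.5 × 1.42² = 2.51 mA, giving V_DS = V_DD − I_D R_D = 12 − 2.51 × 5.97 = -2.96 V.
But -2.96 V < V_ov = 1.42 V, so the device is actually in triode.
In triode I_D = k_n[V_ov V_DS − ½ V_DS²] and I_D = (V_DD − V_DS)/R_D. Equating: 7.46 V_DS² − 22.13 V_DS + 12 = 0, giving V_DS = 0.714 V (the root below V_ov).
I_D = (12 − 0.714) / 5.97 = 1.89 mA.

I_D = 1.89 mA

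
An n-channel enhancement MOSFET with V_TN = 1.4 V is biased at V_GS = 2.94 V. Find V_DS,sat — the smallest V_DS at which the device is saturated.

V_DS,sat = 1.54 V

The boundary between triode and saturation is V_DS = V_GS − V_TN = V_ov.
V_ov = 2.94 − 1.4 = 1.54 V.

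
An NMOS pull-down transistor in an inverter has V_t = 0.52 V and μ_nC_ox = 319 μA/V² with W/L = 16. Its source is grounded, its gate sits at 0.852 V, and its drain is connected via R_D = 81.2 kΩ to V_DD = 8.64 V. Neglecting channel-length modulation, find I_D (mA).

V_GS = V_G = 0.852 V, so V_ov = 0.852 − 0.52 = 0.332 V.
k_n = μ_nC_ox · (W/L) = 5.104 mA/V².
Assume saturation: I_D = ½ k_n V_ov² = 0.5 × 5.104 × 0.332² = 0.281 mA, giving V_DS = V_DD − I_D R_D = 8.64 − 0.281 × 81.2 = -14.2 V.
But -14.2 V < V_ov = 0.332 V, so the device is actually in triode.
In triode I_D = k_n[V_ov V_DS − ½ V_DS²] and I_D = (V_DD − V_DS)/R_D. Equating: 207 V_DS² − 138.6 V_DS + 8.64 = 0, giving V_DS = 0.0696 V (the root below V_ov).
I_D = (8.64 − 0.0696) / 81.2 = 0.106 mA.

I_D = 0.106 mA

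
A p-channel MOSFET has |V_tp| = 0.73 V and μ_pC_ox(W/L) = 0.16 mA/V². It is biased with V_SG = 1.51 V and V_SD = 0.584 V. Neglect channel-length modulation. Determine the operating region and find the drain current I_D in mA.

V_ov = V_SG − |V_tp| = 1.51 − 0.73 = 0.78 V.
Since V_SD = 0.584 V < V_ov = 0.78 V, the device is in the triode region.
I_D = k_p [V_ov · V_SD − ½ V_SD²] = 0.16 × [0.78 × 0.584 − 0.5 × 0.584²] = 0.0456 mA.

Triode; I_D = 0.0456 mA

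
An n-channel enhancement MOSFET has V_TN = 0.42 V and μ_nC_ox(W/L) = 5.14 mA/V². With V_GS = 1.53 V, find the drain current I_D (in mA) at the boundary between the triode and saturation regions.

I_D = 3.17 mA

At the boundary V_DS = V_ov = V_GS − V_TN = 1.53 − 0.42 = 1.11 V.
I_D = ½ k_n V_ov² = 0.5 × 5.14 × 1.11² = 3.17 mA.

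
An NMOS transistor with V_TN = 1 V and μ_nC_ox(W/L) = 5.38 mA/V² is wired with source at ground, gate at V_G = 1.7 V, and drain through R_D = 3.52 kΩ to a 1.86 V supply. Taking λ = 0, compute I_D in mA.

I_D = 0.487 mA

V_GS = V_G = 1.7 V, so V_ov = 1.7 − 1 = 0.7 V.
Assume saturation: I_D = ½ k_n V_ov² = 0.5 × 5.38 × 0.7² = 1.32 mA, giving V_DS = V_DD − I_D R_D = 1.86 − 1.32 × 3.52 = -2.78 V.
But -2.78 V < V_ov = 0.7 V, so the device is actually in triode.
In triode I_D = k_n[V_ov V_DS − ½ V_DS²] and I_D = (V_DD − V_DS)/R_D. Equating: 9.47 V_DS² − 14.26 V_DS + 1.86 = 0, giving V_DS = 0.144 V (the root below V_ov).
I_D = (1.86 − 0.144) / 3.52 = 0.487 mA.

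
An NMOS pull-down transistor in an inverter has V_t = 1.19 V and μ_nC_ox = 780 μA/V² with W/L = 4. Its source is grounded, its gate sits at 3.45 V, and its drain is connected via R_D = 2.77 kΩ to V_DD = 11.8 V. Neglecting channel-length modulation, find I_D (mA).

I_D = 4.02 mA

V_GS = V_G = 3.45 V, so V_ov = 3.45 − 1.19 = 2.26 V.
k_n = μ_nC_ox · (W/L) = 3.12 mA/V².
Assume saturation: I_D = ½ k_n V_ov² = 0.5 × 3.12 × 2.26² = 7.97 mA, giving V_DS = V_DD − I_D R_D = 11.8 − 7.97 × 2.77 = -10.3 V.
But -10.3 V < V_ov = 2.26 V, so the device is actually in triode.
In triode I_D = k_n[V_ov V_DS − ½ V_DS²] and I_D = (V_DD − V_DS)/R_D. Equating: 4.32 V_DS² − 20.53 V_DS + 11.8 = 0, giving V_DS = 0.669 V (the root below V_ov).
I_D = (11.8 − 0.669) / 2.77 = 4.02 mA.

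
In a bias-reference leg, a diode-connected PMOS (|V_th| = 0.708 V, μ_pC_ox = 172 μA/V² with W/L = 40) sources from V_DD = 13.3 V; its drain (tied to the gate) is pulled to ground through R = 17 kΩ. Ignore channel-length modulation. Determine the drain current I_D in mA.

I_D = 0.714 mA

With gate tied to drain, V_SG = V_SD ≥ V_SG − |V_th|, so the device is in saturation.
k_p = μ_pC_ox · (W/L) = 6.88 mA/V².
KCL at the drain: ½ k_p (V_SG − |V_th|)² = (V_DD − V_SG)/R.
Let x = V_SG − 0.708. Then 58.5 x² + x − 12.59 = 0, giving x = 0.456 V (positive root), so V_SG = 1.16 V.
I_D = (V_DD − V_SG)/R = (13.3 − 1.16) / 17 = 0.714 mA.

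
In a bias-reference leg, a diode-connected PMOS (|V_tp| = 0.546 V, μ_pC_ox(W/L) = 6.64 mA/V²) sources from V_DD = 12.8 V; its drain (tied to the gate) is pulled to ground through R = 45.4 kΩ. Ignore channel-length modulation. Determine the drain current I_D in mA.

I_D = 0.264 mA

With gate tied to drain, V_SG = V_SD ≥ V_SG − |V_tp|, so the device is in saturation.
KCL at the drain: ½ k_p (V_SG − |V_tp|)² = (V_DD − V_SG)/R.
Let x = V_SG − 0.546. Then 151 x² + x − 12.25 = 0, giving x = 0.282 V (positive root), so V_SG = 0.828 V.
I_D = (V_DD − V_SG)/R = (12.8 − 0.828) / 45.4 = 0.264 mA.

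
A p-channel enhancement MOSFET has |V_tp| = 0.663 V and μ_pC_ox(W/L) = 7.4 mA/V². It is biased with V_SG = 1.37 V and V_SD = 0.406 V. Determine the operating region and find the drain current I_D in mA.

Triode; I_D = 1.51 mA

V_ov = V_SG − |V_tp| = 1.37 − 0.663 = 0.707 V.
Since V_SD = 0.406 V < V_ov = 0.707 V, the device is in the triode region.
I_D = k_p [V_ov · V_SD − ½ V_SD²] = 7.4 × [0.707 × 0.406 − 0.5 × 0.406²] = 1.51 mA.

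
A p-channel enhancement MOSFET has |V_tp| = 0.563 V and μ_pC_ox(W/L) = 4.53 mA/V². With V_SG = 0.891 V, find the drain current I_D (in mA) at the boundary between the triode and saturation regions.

I_D = 0.244 mA

At the boundary V_SD = V_ov = V_SG − |V_tp| = 0.891 − 0.563 = 0.328 V.
I_D = ½ k_p V_ov² = 0.5 × 4.53 × 0.328² = 0.244 mA.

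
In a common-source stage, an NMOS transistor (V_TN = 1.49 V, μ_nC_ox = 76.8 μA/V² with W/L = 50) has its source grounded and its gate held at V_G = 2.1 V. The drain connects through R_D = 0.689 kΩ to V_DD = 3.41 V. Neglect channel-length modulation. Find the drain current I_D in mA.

V_GS = V_G = 2.1 V, so V_ov = 2.1 − 1.49 = 0.61 V.
k_n = μ_nC_ox · (W/L) = 3.84 mA/V².
Assume saturation: I_D = ½ k_n V_ov² = 0.5 × 3.84 × 0.61² = 0.714 mA, giving V_DS = V_DD − I_D R_D = 3.41 − 0.714 × 0.689 = 2.92 V.
V_DS = 2.92 V ≥ V_ov = 0.61 V, confirming saturation.

I_D = 0.714 mA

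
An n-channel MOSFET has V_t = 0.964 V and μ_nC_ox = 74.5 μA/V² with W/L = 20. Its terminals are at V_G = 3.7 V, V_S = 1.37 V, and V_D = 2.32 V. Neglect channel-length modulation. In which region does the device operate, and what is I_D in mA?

Triode; I_D = 1.26 mA

V_GS = V_G − V_S = 3.7 − 1.37 = 2.33 V; V_DS = V_D − V_S = 2.32 − 1.37 = 0.95 V.
k_n = μ_nC_ox · (W/L) = 1.49 mA/V².
V_ov = V_GS − V_t = 2.33 − 0.964 = 1.37 V.
Since V_DS = 0.95 V < V_ov = 1.37 V, the device is in the triode region.
I_D = k_n [V_ov · V_DS − ½ V_DS²] = 1.49 × [1.37 × 0.95 − 0.5 × 0.95²] = 1.26 mA.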